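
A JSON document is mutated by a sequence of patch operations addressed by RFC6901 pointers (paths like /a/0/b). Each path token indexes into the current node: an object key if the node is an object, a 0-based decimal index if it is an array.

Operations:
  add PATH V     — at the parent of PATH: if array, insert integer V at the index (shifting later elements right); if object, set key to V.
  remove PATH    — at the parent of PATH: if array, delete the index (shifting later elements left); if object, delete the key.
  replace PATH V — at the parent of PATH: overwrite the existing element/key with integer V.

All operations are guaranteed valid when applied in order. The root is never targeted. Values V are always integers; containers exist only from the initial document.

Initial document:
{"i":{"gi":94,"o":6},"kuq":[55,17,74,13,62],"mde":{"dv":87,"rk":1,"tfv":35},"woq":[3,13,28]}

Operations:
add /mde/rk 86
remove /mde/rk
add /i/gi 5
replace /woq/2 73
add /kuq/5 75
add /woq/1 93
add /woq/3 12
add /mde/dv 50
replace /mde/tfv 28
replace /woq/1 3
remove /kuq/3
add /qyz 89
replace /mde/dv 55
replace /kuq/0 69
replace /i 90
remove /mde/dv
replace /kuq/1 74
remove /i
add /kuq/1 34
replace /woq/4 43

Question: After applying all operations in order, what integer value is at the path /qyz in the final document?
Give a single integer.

After op 1 (add /mde/rk 86): {"i":{"gi":94,"o":6},"kuq":[55,17,74,13,62],"mde":{"dv":87,"rk":86,"tfv":35},"woq":[3,13,28]}
After op 2 (remove /mde/rk): {"i":{"gi":94,"o":6},"kuq":[55,17,74,13,62],"mde":{"dv":87,"tfv":35},"woq":[3,13,28]}
After op 3 (add /i/gi 5): {"i":{"gi":5,"o":6},"kuq":[55,17,74,13,62],"mde":{"dv":87,"tfv":35},"woq":[3,13,28]}
After op 4 (replace /woq/2 73): {"i":{"gi":5,"o":6},"kuq":[55,17,74,13,62],"mde":{"dv":87,"tfv":35},"woq":[3,13,73]}
After op 5 (add /kuq/5 75): {"i":{"gi":5,"o":6},"kuq":[55,17,74,13,62,75],"mde":{"dv":87,"tfv":35},"woq":[3,13,73]}
After op 6 (add /woq/1 93): {"i":{"gi":5,"o":6},"kuq":[55,17,74,13,62,75],"mde":{"dv":87,"tfv":35},"woq":[3,93,13,73]}
After op 7 (add /woq/3 12): {"i":{"gi":5,"o":6},"kuq":[55,17,74,13,62,75],"mde":{"dv":87,"tfv":35},"woq":[3,93,13,12,73]}
After op 8 (add /mde/dv 50): {"i":{"gi":5,"o":6},"kuq":[55,17,74,13,62,75],"mde":{"dv":50,"tfv":35},"woq":[3,93,13,12,73]}
After op 9 (replace /mde/tfv 28): {"i":{"gi":5,"o":6},"kuq":[55,17,74,13,62,75],"mde":{"dv":50,"tfv":28},"woq":[3,93,13,12,73]}
After op 10 (replace /woq/1 3): {"i":{"gi":5,"o":6},"kuq":[55,17,74,13,62,75],"mde":{"dv":50,"tfv":28},"woq":[3,3,13,12,73]}
After op 11 (remove /kuq/3): {"i":{"gi":5,"o":6},"kuq":[55,17,74,62,75],"mde":{"dv":50,"tfv":28},"woq":[3,3,13,12,73]}
After op 12 (add /qyz 89): {"i":{"gi":5,"o":6},"kuq":[55,17,74,62,75],"mde":{"dv":50,"tfv":28},"qyz":89,"woq":[3,3,13,12,73]}
After op 13 (replace /mde/dv 55): {"i":{"gi":5,"o":6},"kuq":[55,17,74,62,75],"mde":{"dv":55,"tfv":28},"qyz":89,"woq":[3,3,13,12,73]}
After op 14 (replace /kuq/0 69): {"i":{"gi":5,"o":6},"kuq":[69,17,74,62,75],"mde":{"dv":55,"tfv":28},"qyz":89,"woq":[3,3,13,12,73]}
After op 15 (replace /i 90): {"i":90,"kuq":[69,17,74,62,75],"mde":{"dv":55,"tfv":28},"qyz":89,"woq":[3,3,13,12,73]}
After op 16 (remove /mde/dv): {"i":90,"kuq":[69,17,74,62,75],"mde":{"tfv":28},"qyz":89,"woq":[3,3,13,12,73]}
After op 17 (replace /kuq/1 74): {"i":90,"kuq":[69,74,74,62,75],"mde":{"tfv":28},"qyz":89,"woq":[3,3,13,12,73]}
After op 18 (remove /i): {"kuq":[69,74,74,62,75],"mde":{"tfv":28},"qyz":89,"woq":[3,3,13,12,73]}
After op 19 (add /kuq/1 34): {"kuq":[69,34,74,74,62,75],"mde":{"tfv":28},"qyz":89,"woq":[3,3,13,12,73]}
After op 20 (replace /woq/4 43): {"kuq":[69,34,74,74,62,75],"mde":{"tfv":28},"qyz":89,"woq":[3,3,13,12,43]}
Value at /qyz: 89

Answer: 89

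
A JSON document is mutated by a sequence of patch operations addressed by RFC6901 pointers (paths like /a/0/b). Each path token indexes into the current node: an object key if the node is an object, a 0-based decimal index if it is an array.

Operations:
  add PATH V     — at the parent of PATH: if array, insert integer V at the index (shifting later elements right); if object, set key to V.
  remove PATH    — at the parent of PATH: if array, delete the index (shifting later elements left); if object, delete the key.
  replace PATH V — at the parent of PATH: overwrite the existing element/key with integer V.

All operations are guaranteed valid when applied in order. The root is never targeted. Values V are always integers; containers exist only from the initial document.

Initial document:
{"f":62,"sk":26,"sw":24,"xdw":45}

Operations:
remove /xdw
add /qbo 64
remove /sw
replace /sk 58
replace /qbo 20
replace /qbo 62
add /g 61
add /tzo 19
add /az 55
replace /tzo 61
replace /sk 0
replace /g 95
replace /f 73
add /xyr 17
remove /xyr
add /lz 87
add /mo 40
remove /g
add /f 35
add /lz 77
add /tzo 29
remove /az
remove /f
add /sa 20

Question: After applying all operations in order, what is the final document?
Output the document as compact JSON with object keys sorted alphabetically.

Answer: {"lz":77,"mo":40,"qbo":62,"sa":20,"sk":0,"tzo":29}

Derivation:
After op 1 (remove /xdw): {"f":62,"sk":26,"sw":24}
After op 2 (add /qbo 64): {"f":62,"qbo":64,"sk":26,"sw":24}
After op 3 (remove /sw): {"f":62,"qbo":64,"sk":26}
After op 4 (replace /sk 58): {"f":62,"qbo":64,"sk":58}
After op 5 (replace /qbo 20): {"f":62,"qbo":20,"sk":58}
After op 6 (replace /qbo 62): {"f":62,"qbo":62,"sk":58}
After op 7 (add /g 61): {"f":62,"g":61,"qbo":62,"sk":58}
After op 8 (add /tzo 19): {"f":62,"g":61,"qbo":62,"sk":58,"tzo":19}
After op 9 (add /az 55): {"az":55,"f":62,"g":61,"qbo":62,"sk":58,"tzo":19}
After op 10 (replace /tzo 61): {"az":55,"f":62,"g":61,"qbo":62,"sk":58,"tzo":61}
After op 11 (replace /sk 0): {"az":55,"f":62,"g":61,"qbo":62,"sk":0,"tzo":61}
After op 12 (replace /g 95): {"az":55,"f":62,"g":95,"qbo":62,"sk":0,"tzo":61}
After op 13 (replace /f 73): {"az":55,"f":73,"g":95,"qbo":62,"sk":0,"tzo":61}
After op 14 (add /xyr 17): {"az":55,"f":73,"g":95,"qbo":62,"sk":0,"tzo":61,"xyr":17}
After op 15 (remove /xyr): {"az":55,"f":73,"g":95,"qbo":62,"sk":0,"tzo":61}
After op 16 (add /lz 87): {"az":55,"f":73,"g":95,"lz":87,"qbo":62,"sk":0,"tzo":61}
After op 17 (add /mo 40): {"az":55,"f":73,"g":95,"lz":87,"mo":40,"qbo":62,"sk":0,"tzo":61}
After op 18 (remove /g): {"az":55,"f":73,"lz":87,"mo":40,"qbo":62,"sk":0,"tzo":61}
After op 19 (add /f 35): {"az":55,"f":35,"lz":87,"mo":40,"qbo":62,"sk":0,"tzo":61}
After op 20 (add /lz 77): {"az":55,"f":35,"lz":77,"mo":40,"qbo":62,"sk":0,"tzo":61}
After op 21 (add /tzo 29): {"az":55,"f":35,"lz":77,"mo":40,"qbo":62,"sk":0,"tzo":29}
After op 22 (remove /az): {"f":35,"lz":77,"mo":40,"qbo":62,"sk":0,"tzo":29}
After op 23 (remove /f): {"lz":77,"mo":40,"qbo":62,"sk":0,"tzo":29}
After op 24 (add /sa 20): {"lz":77,"mo":40,"qbo":62,"sa":20,"sk":0,"tzo":29}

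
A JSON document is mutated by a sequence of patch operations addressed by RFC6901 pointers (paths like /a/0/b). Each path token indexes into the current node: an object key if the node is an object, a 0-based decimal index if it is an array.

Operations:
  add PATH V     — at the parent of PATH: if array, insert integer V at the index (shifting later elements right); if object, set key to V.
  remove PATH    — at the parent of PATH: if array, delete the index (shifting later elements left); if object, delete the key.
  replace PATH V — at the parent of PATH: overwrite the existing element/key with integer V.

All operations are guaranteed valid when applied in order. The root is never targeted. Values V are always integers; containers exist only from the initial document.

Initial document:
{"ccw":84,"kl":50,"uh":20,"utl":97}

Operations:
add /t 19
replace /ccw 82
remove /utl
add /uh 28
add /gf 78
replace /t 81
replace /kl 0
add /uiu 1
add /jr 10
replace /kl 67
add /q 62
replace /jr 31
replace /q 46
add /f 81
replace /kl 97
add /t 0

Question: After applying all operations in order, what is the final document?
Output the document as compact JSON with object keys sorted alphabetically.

After op 1 (add /t 19): {"ccw":84,"kl":50,"t":19,"uh":20,"utl":97}
After op 2 (replace /ccw 82): {"ccw":82,"kl":50,"t":19,"uh":20,"utl":97}
After op 3 (remove /utl): {"ccw":82,"kl":50,"t":19,"uh":20}
After op 4 (add /uh 28): {"ccw":82,"kl":50,"t":19,"uh":28}
After op 5 (add /gf 78): {"ccw":82,"gf":78,"kl":50,"t":19,"uh":28}
After op 6 (replace /t 81): {"ccw":82,"gf":78,"kl":50,"t":81,"uh":28}
After op 7 (replace /kl 0): {"ccw":82,"gf":78,"kl":0,"t":81,"uh":28}
After op 8 (add /uiu 1): {"ccw":82,"gf":78,"kl":0,"t":81,"uh":28,"uiu":1}
After op 9 (add /jr 10): {"ccw":82,"gf":78,"jr":10,"kl":0,"t":81,"uh":28,"uiu":1}
After op 10 (replace /kl 67): {"ccw":82,"gf":78,"jr":10,"kl":67,"t":81,"uh":28,"uiu":1}
After op 11 (add /q 62): {"ccw":82,"gf":78,"jr":10,"kl":67,"q":62,"t":81,"uh":28,"uiu":1}
After op 12 (replace /jr 31): {"ccw":82,"gf":78,"jr":31,"kl":67,"q":62,"t":81,"uh":28,"uiu":1}
After op 13 (replace /q 46): {"ccw":82,"gf":78,"jr":31,"kl":67,"q":46,"t":81,"uh":28,"uiu":1}
After op 14 (add /f 81): {"ccw":82,"f":81,"gf":78,"jr":31,"kl":67,"q":46,"t":81,"uh":28,"uiu":1}
After op 15 (replace /kl 97): {"ccw":82,"f":81,"gf":78,"jr":31,"kl":97,"q":46,"t":81,"uh":28,"uiu":1}
After op 16 (add /t 0): {"ccw":82,"f":81,"gf":78,"jr":31,"kl":97,"q":46,"t":0,"uh":28,"uiu":1}

Answer: {"ccw":82,"f":81,"gf":78,"jr":31,"kl":97,"q":46,"t":0,"uh":28,"uiu":1}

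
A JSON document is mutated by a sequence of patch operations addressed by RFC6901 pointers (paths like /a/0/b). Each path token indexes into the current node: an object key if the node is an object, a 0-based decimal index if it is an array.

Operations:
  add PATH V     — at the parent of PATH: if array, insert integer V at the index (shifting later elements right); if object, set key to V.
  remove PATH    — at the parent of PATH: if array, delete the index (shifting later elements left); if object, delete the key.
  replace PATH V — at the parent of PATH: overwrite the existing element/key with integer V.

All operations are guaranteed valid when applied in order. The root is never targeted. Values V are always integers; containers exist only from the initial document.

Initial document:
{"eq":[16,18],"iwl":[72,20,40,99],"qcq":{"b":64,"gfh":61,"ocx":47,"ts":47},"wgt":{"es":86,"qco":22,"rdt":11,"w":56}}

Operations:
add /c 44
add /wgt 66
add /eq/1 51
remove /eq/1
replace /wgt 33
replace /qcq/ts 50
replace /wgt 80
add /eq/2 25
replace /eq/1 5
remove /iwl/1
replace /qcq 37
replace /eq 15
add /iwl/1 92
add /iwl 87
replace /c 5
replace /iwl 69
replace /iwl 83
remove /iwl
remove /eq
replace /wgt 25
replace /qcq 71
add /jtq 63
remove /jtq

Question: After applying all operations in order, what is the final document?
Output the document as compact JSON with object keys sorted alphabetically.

Answer: {"c":5,"qcq":71,"wgt":25}

Derivation:
After op 1 (add /c 44): {"c":44,"eq":[16,18],"iwl":[72,20,40,99],"qcq":{"b":64,"gfh":61,"ocx":47,"ts":47},"wgt":{"es":86,"qco":22,"rdt":11,"w":56}}
After op 2 (add /wgt 66): {"c":44,"eq":[16,18],"iwl":[72,20,40,99],"qcq":{"b":64,"gfh":61,"ocx":47,"ts":47},"wgt":66}
After op 3 (add /eq/1 51): {"c":44,"eq":[16,51,18],"iwl":[72,20,40,99],"qcq":{"b":64,"gfh":61,"ocx":47,"ts":47},"wgt":66}
After op 4 (remove /eq/1): {"c":44,"eq":[16,18],"iwl":[72,20,40,99],"qcq":{"b":64,"gfh":61,"ocx":47,"ts":47},"wgt":66}
After op 5 (replace /wgt 33): {"c":44,"eq":[16,18],"iwl":[72,20,40,99],"qcq":{"b":64,"gfh":61,"ocx":47,"ts":47},"wgt":33}
After op 6 (replace /qcq/ts 50): {"c":44,"eq":[16,18],"iwl":[72,20,40,99],"qcq":{"b":64,"gfh":61,"ocx":47,"ts":50},"wgt":33}
After op 7 (replace /wgt 80): {"c":44,"eq":[16,18],"iwl":[72,20,40,99],"qcq":{"b":64,"gfh":61,"ocx":47,"ts":50},"wgt":80}
After op 8 (add /eq/2 25): {"c":44,"eq":[16,18,25],"iwl":[72,20,40,99],"qcq":{"b":64,"gfh":61,"ocx":47,"ts":50},"wgt":80}
After op 9 (replace /eq/1 5): {"c":44,"eq":[16,5,25],"iwl":[72,20,40,99],"qcq":{"b":64,"gfh":61,"ocx":47,"ts":50},"wgt":80}
After op 10 (remove /iwl/1): {"c":44,"eq":[16,5,25],"iwl":[72,40,99],"qcq":{"b":64,"gfh":61,"ocx":47,"ts":50},"wgt":80}
After op 11 (replace /qcq 37): {"c":44,"eq":[16,5,25],"iwl":[72,40,99],"qcq":37,"wgt":80}
After op 12 (replace /eq 15): {"c":44,"eq":15,"iwl":[72,40,99],"qcq":37,"wgt":80}
After op 13 (add /iwl/1 92): {"c":44,"eq":15,"iwl":[72,92,40,99],"qcq":37,"wgt":80}
After op 14 (add /iwl 87): {"c":44,"eq":15,"iwl":87,"qcq":37,"wgt":80}
After op 15 (replace /c 5): {"c":5,"eq":15,"iwl":87,"qcq":37,"wgt":80}
After op 16 (replace /iwl 69): {"c":5,"eq":15,"iwl":69,"qcq":37,"wgt":80}
After op 17 (replace /iwl 83): {"c":5,"eq":15,"iwl":83,"qcq":37,"wgt":80}
After op 18 (remove /iwl): {"c":5,"eq":15,"qcq":37,"wgt":80}
After op 19 (remove /eq): {"c":5,"qcq":37,"wgt":80}
After op 20 (replace /wgt 25): {"c":5,"qcq":37,"wgt":25}
After op 21 (replace /qcq 71): {"c":5,"qcq":71,"wgt":25}
After op 22 (add /jtq 63): {"c":5,"jtq":63,"qcq":71,"wgt":25}
After op 23 (remove /jtq): {"c":5,"qcq":71,"wgt":25}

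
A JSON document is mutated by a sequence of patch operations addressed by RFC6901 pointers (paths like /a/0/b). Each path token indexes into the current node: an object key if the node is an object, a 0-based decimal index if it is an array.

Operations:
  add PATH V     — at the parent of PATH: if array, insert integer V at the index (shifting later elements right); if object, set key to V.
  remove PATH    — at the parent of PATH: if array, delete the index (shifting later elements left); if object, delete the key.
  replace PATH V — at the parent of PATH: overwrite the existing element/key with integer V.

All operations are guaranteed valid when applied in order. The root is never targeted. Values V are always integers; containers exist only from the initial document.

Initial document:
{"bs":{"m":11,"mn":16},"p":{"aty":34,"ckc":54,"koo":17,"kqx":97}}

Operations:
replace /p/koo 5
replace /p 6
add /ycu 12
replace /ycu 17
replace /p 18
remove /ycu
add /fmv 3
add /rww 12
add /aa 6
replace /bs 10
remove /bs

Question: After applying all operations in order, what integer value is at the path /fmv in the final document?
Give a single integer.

Answer: 3

Derivation:
After op 1 (replace /p/koo 5): {"bs":{"m":11,"mn":16},"p":{"aty":34,"ckc":54,"koo":5,"kqx":97}}
After op 2 (replace /p 6): {"bs":{"m":11,"mn":16},"p":6}
After op 3 (add /ycu 12): {"bs":{"m":11,"mn":16},"p":6,"ycu":12}
After op 4 (replace /ycu 17): {"bs":{"m":11,"mn":16},"p":6,"ycu":17}
After op 5 (replace /p 18): {"bs":{"m":11,"mn":16},"p":18,"ycu":17}
After op 6 (remove /ycu): {"bs":{"m":11,"mn":16},"p":18}
After op 7 (add /fmv 3): {"bs":{"m":11,"mn":16},"fmv":3,"p":18}
After op 8 (add /rww 12): {"bs":{"m":11,"mn":16},"fmv":3,"p":18,"rww":12}
After op 9 (add /aa 6): {"aa":6,"bs":{"m":11,"mn":16},"fmv":3,"p":18,"rww":12}
After op 10 (replace /bs 10): {"aa":6,"bs":10,"fmv":3,"p":18,"rww":12}
After op 11 (remove /bs): {"aa":6,"fmv":3,"p":18,"rww":12}
Value at /fmv: 3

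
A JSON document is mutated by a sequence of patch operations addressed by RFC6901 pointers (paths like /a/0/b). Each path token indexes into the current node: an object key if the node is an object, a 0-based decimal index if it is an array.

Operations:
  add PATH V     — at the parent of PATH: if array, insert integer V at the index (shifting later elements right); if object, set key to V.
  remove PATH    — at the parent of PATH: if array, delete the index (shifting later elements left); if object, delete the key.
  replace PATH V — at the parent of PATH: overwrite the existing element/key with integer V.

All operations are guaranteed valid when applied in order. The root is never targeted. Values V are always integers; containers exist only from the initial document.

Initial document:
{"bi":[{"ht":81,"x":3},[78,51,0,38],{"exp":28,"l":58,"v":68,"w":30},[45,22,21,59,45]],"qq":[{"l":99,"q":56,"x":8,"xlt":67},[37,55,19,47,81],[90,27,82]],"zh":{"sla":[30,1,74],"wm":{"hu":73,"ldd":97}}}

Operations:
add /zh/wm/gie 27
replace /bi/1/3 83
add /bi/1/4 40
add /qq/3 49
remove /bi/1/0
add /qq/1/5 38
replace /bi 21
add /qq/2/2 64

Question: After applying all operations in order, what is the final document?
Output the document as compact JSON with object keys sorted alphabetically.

After op 1 (add /zh/wm/gie 27): {"bi":[{"ht":81,"x":3},[78,51,0,38],{"exp":28,"l":58,"v":68,"w":30},[45,22,21,59,45]],"qq":[{"l":99,"q":56,"x":8,"xlt":67},[37,55,19,47,81],[90,27,82]],"zh":{"sla":[30,1,74],"wm":{"gie":27,"hu":73,"ldd":97}}}
After op 2 (replace /bi/1/3 83): {"bi":[{"ht":81,"x":3},[78,51,0,83],{"exp":28,"l":58,"v":68,"w":30},[45,22,21,59,45]],"qq":[{"l":99,"q":56,"x":8,"xlt":67},[37,55,19,47,81],[90,27,82]],"zh":{"sla":[30,1,74],"wm":{"gie":27,"hu":73,"ldd":97}}}
After op 3 (add /bi/1/4 40): {"bi":[{"ht":81,"x":3},[78,51,0,83,40],{"exp":28,"l":58,"v":68,"w":30},[45,22,21,59,45]],"qq":[{"l":99,"q":56,"x":8,"xlt":67},[37,55,19,47,81],[90,27,82]],"zh":{"sla":[30,1,74],"wm":{"gie":27,"hu":73,"ldd":97}}}
After op 4 (add /qq/3 49): {"bi":[{"ht":81,"x":3},[78,51,0,83,40],{"exp":28,"l":58,"v":68,"w":30},[45,22,21,59,45]],"qq":[{"l":99,"q":56,"x":8,"xlt":67},[37,55,19,47,81],[90,27,82],49],"zh":{"sla":[30,1,74],"wm":{"gie":27,"hu":73,"ldd":97}}}
After op 5 (remove /bi/1/0): {"bi":[{"ht":81,"x":3},[51,0,83,40],{"exp":28,"l":58,"v":68,"w":30},[45,22,21,59,45]],"qq":[{"l":99,"q":56,"x":8,"xlt":67},[37,55,19,47,81],[90,27,82],49],"zh":{"sla":[30,1,74],"wm":{"gie":27,"hu":73,"ldd":97}}}
After op 6 (add /qq/1/5 38): {"bi":[{"ht":81,"x":3},[51,0,83,40],{"exp":28,"l":58,"v":68,"w":30},[45,22,21,59,45]],"qq":[{"l":99,"q":56,"x":8,"xlt":67},[37,55,19,47,81,38],[90,27,82],49],"zh":{"sla":[30,1,74],"wm":{"gie":27,"hu":73,"ldd":97}}}
After op 7 (replace /bi 21): {"bi":21,"qq":[{"l":99,"q":56,"x":8,"xlt":67},[37,55,19,47,81,38],[90,27,82],49],"zh":{"sla":[30,1,74],"wm":{"gie":27,"hu":73,"ldd":97}}}
After op 8 (add /qq/2/2 64): {"bi":21,"qq":[{"l":99,"q":56,"x":8,"xlt":67},[37,55,19,47,81,38],[90,27,64,82],49],"zh":{"sla":[30,1,74],"wm":{"gie":27,"hu":73,"ldd":97}}}

Answer: {"bi":21,"qq":[{"l":99,"q":56,"x":8,"xlt":67},[37,55,19,47,81,38],[90,27,64,82],49],"zh":{"sla":[30,1,74],"wm":{"gie":27,"hu":73,"ldd":97}}}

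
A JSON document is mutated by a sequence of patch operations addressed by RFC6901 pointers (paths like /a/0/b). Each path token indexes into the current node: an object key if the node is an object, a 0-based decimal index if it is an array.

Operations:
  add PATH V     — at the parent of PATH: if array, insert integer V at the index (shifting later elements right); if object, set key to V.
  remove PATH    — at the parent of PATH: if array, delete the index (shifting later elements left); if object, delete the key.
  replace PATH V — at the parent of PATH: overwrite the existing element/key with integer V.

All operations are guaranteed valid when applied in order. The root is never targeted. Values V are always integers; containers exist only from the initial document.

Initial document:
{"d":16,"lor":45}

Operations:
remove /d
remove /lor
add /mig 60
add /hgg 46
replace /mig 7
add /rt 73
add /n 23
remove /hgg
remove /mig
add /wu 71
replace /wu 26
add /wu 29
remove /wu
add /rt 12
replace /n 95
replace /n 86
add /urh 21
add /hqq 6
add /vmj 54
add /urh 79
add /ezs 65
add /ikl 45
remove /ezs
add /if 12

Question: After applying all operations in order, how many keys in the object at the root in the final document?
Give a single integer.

Answer: 7

Derivation:
After op 1 (remove /d): {"lor":45}
After op 2 (remove /lor): {}
After op 3 (add /mig 60): {"mig":60}
After op 4 (add /hgg 46): {"hgg":46,"mig":60}
After op 5 (replace /mig 7): {"hgg":46,"mig":7}
After op 6 (add /rt 73): {"hgg":46,"mig":7,"rt":73}
After op 7 (add /n 23): {"hgg":46,"mig":7,"n":23,"rt":73}
After op 8 (remove /hgg): {"mig":7,"n":23,"rt":73}
After op 9 (remove /mig): {"n":23,"rt":73}
After op 10 (add /wu 71): {"n":23,"rt":73,"wu":71}
After op 11 (replace /wu 26): {"n":23,"rt":73,"wu":26}
After op 12 (add /wu 29): {"n":23,"rt":73,"wu":29}
After op 13 (remove /wu): {"n":23,"rt":73}
After op 14 (add /rt 12): {"n":23,"rt":12}
After op 15 (replace /n 95): {"n":95,"rt":12}
After op 16 (replace /n 86): {"n":86,"rt":12}
After op 17 (add /urh 21): {"n":86,"rt":12,"urh":21}
After op 18 (add /hqq 6): {"hqq":6,"n":86,"rt":12,"urh":21}
After op 19 (add /vmj 54): {"hqq":6,"n":86,"rt":12,"urh":21,"vmj":54}
After op 20 (add /urh 79): {"hqq":6,"n":86,"rt":12,"urh":79,"vmj":54}
After op 21 (add /ezs 65): {"ezs":65,"hqq":6,"n":86,"rt":12,"urh":79,"vmj":54}
After op 22 (add /ikl 45): {"ezs":65,"hqq":6,"ikl":45,"n":86,"rt":12,"urh":79,"vmj":54}
After op 23 (remove /ezs): {"hqq":6,"ikl":45,"n":86,"rt":12,"urh":79,"vmj":54}
After op 24 (add /if 12): {"hqq":6,"if":12,"ikl":45,"n":86,"rt":12,"urh":79,"vmj":54}
Size at the root: 7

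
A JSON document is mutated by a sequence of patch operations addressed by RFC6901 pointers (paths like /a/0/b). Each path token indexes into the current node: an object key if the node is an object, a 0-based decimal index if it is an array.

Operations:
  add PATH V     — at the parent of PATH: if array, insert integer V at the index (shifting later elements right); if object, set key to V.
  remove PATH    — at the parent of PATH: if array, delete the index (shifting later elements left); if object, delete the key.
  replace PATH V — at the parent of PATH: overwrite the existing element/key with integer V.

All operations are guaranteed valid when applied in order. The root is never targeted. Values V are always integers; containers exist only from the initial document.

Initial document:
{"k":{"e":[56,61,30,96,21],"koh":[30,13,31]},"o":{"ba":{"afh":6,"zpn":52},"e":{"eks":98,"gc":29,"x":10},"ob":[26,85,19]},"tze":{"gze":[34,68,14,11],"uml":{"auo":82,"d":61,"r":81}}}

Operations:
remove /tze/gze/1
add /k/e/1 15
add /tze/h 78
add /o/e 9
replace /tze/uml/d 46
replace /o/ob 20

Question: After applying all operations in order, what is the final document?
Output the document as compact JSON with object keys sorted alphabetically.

Answer: {"k":{"e":[56,15,61,30,96,21],"koh":[30,13,31]},"o":{"ba":{"afh":6,"zpn":52},"e":9,"ob":20},"tze":{"gze":[34,14,11],"h":78,"uml":{"auo":82,"d":46,"r":81}}}

Derivation:
After op 1 (remove /tze/gze/1): {"k":{"e":[56,61,30,96,21],"koh":[30,13,31]},"o":{"ba":{"afh":6,"zpn":52},"e":{"eks":98,"gc":29,"x":10},"ob":[26,85,19]},"tze":{"gze":[34,14,11],"uml":{"auo":82,"d":61,"r":81}}}
After op 2 (add /k/e/1 15): {"k":{"e":[56,15,61,30,96,21],"koh":[30,13,31]},"o":{"ba":{"afh":6,"zpn":52},"e":{"eks":98,"gc":29,"x":10},"ob":[26,85,19]},"tze":{"gze":[34,14,11],"uml":{"auo":82,"d":61,"r":81}}}
After op 3 (add /tze/h 78): {"k":{"e":[56,15,61,30,96,21],"koh":[30,13,31]},"o":{"ba":{"afh":6,"zpn":52},"e":{"eks":98,"gc":29,"x":10},"ob":[26,85,19]},"tze":{"gze":[34,14,11],"h":78,"uml":{"auo":82,"d":61,"r":81}}}
After op 4 (add /o/e 9): {"k":{"e":[56,15,61,30,96,21],"koh":[30,13,31]},"o":{"ba":{"afh":6,"zpn":52},"e":9,"ob":[26,85,19]},"tze":{"gze":[34,14,11],"h":78,"uml":{"auo":82,"d":61,"r":81}}}
After op 5 (replace /tze/uml/d 46): {"k":{"e":[56,15,61,30,96,21],"koh":[30,13,31]},"o":{"ba":{"afh":6,"zpn":52},"e":9,"ob":[26,85,19]},"tze":{"gze":[34,14,11],"h":78,"uml":{"auo":82,"d":46,"r":81}}}
After op 6 (replace /o/ob 20): {"k":{"e":[56,15,61,30,96,21],"koh":[30,13,31]},"o":{"ba":{"afh":6,"zpn":52},"e":9,"ob":20},"tze":{"gze":[34,14,11],"h":78,"uml":{"auo":82,"d":46,"r":81}}}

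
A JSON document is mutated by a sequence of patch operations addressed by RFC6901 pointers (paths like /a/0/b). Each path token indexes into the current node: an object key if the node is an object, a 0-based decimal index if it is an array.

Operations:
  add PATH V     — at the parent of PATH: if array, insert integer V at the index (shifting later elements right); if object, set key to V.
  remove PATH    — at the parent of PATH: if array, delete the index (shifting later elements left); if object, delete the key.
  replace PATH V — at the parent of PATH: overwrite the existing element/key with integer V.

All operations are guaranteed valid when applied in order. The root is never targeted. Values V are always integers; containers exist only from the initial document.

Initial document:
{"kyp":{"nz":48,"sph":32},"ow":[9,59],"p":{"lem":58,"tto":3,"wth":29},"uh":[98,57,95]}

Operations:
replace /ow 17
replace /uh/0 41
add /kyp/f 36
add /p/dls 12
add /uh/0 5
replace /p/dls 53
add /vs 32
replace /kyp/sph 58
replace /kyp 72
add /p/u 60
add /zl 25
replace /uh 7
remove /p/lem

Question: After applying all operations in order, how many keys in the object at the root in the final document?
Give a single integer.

After op 1 (replace /ow 17): {"kyp":{"nz":48,"sph":32},"ow":17,"p":{"lem":58,"tto":3,"wth":29},"uh":[98,57,95]}
After op 2 (replace /uh/0 41): {"kyp":{"nz":48,"sph":32},"ow":17,"p":{"lem":58,"tto":3,"wth":29},"uh":[41,57,95]}
After op 3 (add /kyp/f 36): {"kyp":{"f":36,"nz":48,"sph":32},"ow":17,"p":{"lem":58,"tto":3,"wth":29},"uh":[41,57,95]}
After op 4 (add /p/dls 12): {"kyp":{"f":36,"nz":48,"sph":32},"ow":17,"p":{"dls":12,"lem":58,"tto":3,"wth":29},"uh":[41,57,95]}
After op 5 (add /uh/0 5): {"kyp":{"f":36,"nz":48,"sph":32},"ow":17,"p":{"dls":12,"lem":58,"tto":3,"wth":29},"uh":[5,41,57,95]}
After op 6 (replace /p/dls 53): {"kyp":{"f":36,"nz":48,"sph":32},"ow":17,"p":{"dls":53,"lem":58,"tto":3,"wth":29},"uh":[5,41,57,95]}
After op 7 (add /vs 32): {"kyp":{"f":36,"nz":48,"sph":32},"ow":17,"p":{"dls":53,"lem":58,"tto":3,"wth":29},"uh":[5,41,57,95],"vs":32}
After op 8 (replace /kyp/sph 58): {"kyp":{"f":36,"nz":48,"sph":58},"ow":17,"p":{"dls":53,"lem":58,"tto":3,"wth":29},"uh":[5,41,57,95],"vs":32}
After op 9 (replace /kyp 72): {"kyp":72,"ow":17,"p":{"dls":53,"lem":58,"tto":3,"wth":29},"uh":[5,41,57,95],"vs":32}
After op 10 (add /p/u 60): {"kyp":72,"ow":17,"p":{"dls":53,"lem":58,"tto":3,"u":60,"wth":29},"uh":[5,41,57,95],"vs":32}
After op 11 (add /zl 25): {"kyp":72,"ow":17,"p":{"dls":53,"lem":58,"tto":3,"u":60,"wth":29},"uh":[5,41,57,95],"vs":32,"zl":25}
After op 12 (replace /uh 7): {"kyp":72,"ow":17,"p":{"dls":53,"lem":58,"tto":3,"u":60,"wth":29},"uh":7,"vs":32,"zl":25}
After op 13 (remove /p/lem): {"kyp":72,"ow":17,"p":{"dls":53,"tto":3,"u":60,"wth":29},"uh":7,"vs":32,"zl":25}
Size at the root: 6

Answer: 6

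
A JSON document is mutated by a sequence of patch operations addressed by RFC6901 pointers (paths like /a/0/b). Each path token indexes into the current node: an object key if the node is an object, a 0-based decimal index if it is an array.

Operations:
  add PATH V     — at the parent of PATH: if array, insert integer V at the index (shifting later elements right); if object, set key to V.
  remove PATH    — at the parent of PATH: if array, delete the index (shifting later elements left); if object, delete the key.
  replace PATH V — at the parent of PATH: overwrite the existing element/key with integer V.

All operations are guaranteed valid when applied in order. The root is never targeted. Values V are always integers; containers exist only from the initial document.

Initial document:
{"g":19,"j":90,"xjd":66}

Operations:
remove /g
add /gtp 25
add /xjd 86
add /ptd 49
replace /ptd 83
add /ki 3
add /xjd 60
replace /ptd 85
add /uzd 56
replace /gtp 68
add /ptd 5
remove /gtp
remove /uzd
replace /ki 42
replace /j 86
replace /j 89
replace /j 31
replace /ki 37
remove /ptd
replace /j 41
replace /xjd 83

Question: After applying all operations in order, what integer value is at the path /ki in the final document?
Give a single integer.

Answer: 37

Derivation:
After op 1 (remove /g): {"j":90,"xjd":66}
After op 2 (add /gtp 25): {"gtp":25,"j":90,"xjd":66}
After op 3 (add /xjd 86): {"gtp":25,"j":90,"xjd":86}
After op 4 (add /ptd 49): {"gtp":25,"j":90,"ptd":49,"xjd":86}
After op 5 (replace /ptd 83): {"gtp":25,"j":90,"ptd":83,"xjd":86}
After op 6 (add /ki 3): {"gtp":25,"j":90,"ki":3,"ptd":83,"xjd":86}
After op 7 (add /xjd 60): {"gtp":25,"j":90,"ki":3,"ptd":83,"xjd":60}
After op 8 (replace /ptd 85): {"gtp":25,"j":90,"ki":3,"ptd":85,"xjd":60}
After op 9 (add /uzd 56): {"gtp":25,"j":90,"ki":3,"ptd":85,"uzd":56,"xjd":60}
After op 10 (replace /gtp 68): {"gtp":68,"j":90,"ki":3,"ptd":85,"uzd":56,"xjd":60}
After op 11 (add /ptd 5): {"gtp":68,"j":90,"ki":3,"ptd":5,"uzd":56,"xjd":60}
After op 12 (remove /gtp): {"j":90,"ki":3,"ptd":5,"uzd":56,"xjd":60}
After op 13 (remove /uzd): {"j":90,"ki":3,"ptd":5,"xjd":60}
After op 14 (replace /ki 42): {"j":90,"ki":42,"ptd":5,"xjd":60}
After op 15 (replace /j 86): {"j":86,"ki":42,"ptd":5,"xjd":60}
After op 16 (replace /j 89): {"j":89,"ki":42,"ptd":5,"xjd":60}
After op 17 (replace /j 31): {"j":31,"ki":42,"ptd":5,"xjd":60}
After op 18 (replace /ki 37): {"j":31,"ki":37,"ptd":5,"xjd":60}
After op 19 (remove /ptd): {"j":31,"ki":37,"xjd":60}
After op 20 (replace /j 41): {"j":41,"ki":37,"xjd":60}
After op 21 (replace /xjd 83): {"j":41,"ki":37,"xjd":83}
Value at /ki: 37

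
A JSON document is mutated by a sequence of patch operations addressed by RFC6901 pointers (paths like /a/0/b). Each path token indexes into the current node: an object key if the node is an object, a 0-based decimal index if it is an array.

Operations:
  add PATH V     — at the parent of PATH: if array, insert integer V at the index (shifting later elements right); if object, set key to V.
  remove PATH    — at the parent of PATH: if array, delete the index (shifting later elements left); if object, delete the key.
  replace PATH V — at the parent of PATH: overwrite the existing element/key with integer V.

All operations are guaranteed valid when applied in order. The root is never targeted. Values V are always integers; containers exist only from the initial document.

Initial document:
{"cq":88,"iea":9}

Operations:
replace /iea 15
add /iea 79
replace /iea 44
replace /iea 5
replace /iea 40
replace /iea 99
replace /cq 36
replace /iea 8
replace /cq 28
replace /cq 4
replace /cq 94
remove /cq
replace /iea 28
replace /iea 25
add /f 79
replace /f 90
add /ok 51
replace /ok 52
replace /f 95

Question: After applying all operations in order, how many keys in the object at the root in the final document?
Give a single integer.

Answer: 3

Derivation:
After op 1 (replace /iea 15): {"cq":88,"iea":15}
After op 2 (add /iea 79): {"cq":88,"iea":79}
After op 3 (replace /iea 44): {"cq":88,"iea":44}
After op 4 (replace /iea 5): {"cq":88,"iea":5}
After op 5 (replace /iea 40): {"cq":88,"iea":40}
After op 6 (replace /iea 99): {"cq":88,"iea":99}
After op 7 (replace /cq 36): {"cq":36,"iea":99}
After op 8 (replace /iea 8): {"cq":36,"iea":8}
After op 9 (replace /cq 28): {"cq":28,"iea":8}
After op 10 (replace /cq 4): {"cq":4,"iea":8}
After op 11 (replace /cq 94): {"cq":94,"iea":8}
After op 12 (remove /cq): {"iea":8}
After op 13 (replace /iea 28): {"iea":28}
After op 14 (replace /iea 25): {"iea":25}
After op 15 (add /f 79): {"f":79,"iea":25}
After op 16 (replace /f 90): {"f":90,"iea":25}
After op 17 (add /ok 51): {"f":90,"iea":25,"ok":51}
After op 18 (replace /ok 52): {"f":90,"iea":25,"ok":52}
After op 19 (replace /f 95): {"f":95,"iea":25,"ok":52}
Size at the root: 3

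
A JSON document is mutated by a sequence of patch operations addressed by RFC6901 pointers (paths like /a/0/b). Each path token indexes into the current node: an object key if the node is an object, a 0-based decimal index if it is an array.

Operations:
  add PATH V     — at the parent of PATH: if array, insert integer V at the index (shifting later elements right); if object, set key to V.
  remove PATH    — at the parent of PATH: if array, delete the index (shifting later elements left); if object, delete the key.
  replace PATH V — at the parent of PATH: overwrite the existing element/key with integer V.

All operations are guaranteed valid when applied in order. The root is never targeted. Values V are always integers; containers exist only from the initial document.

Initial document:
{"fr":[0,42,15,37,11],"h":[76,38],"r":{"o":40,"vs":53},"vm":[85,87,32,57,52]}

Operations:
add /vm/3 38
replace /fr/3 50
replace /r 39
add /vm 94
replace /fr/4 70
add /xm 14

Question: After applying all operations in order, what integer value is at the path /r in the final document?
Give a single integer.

Answer: 39

Derivation:
After op 1 (add /vm/3 38): {"fr":[0,42,15,37,11],"h":[76,38],"r":{"o":40,"vs":53},"vm":[85,87,32,38,57,52]}
After op 2 (replace /fr/3 50): {"fr":[0,42,15,50,11],"h":[76,38],"r":{"o":40,"vs":53},"vm":[85,87,32,38,57,52]}
After op 3 (replace /r 39): {"fr":[0,42,15,50,11],"h":[76,38],"r":39,"vm":[85,87,32,38,57,52]}
After op 4 (add /vm 94): {"fr":[0,42,15,50,11],"h":[76,38],"r":39,"vm":94}
After op 5 (replace /fr/4 70): {"fr":[0,42,15,50,70],"h":[76,38],"r":39,"vm":94}
After op 6 (add /xm 14): {"fr":[0,42,15,50,70],"h":[76,38],"r":39,"vm":94,"xm":14}
Value at /r: 39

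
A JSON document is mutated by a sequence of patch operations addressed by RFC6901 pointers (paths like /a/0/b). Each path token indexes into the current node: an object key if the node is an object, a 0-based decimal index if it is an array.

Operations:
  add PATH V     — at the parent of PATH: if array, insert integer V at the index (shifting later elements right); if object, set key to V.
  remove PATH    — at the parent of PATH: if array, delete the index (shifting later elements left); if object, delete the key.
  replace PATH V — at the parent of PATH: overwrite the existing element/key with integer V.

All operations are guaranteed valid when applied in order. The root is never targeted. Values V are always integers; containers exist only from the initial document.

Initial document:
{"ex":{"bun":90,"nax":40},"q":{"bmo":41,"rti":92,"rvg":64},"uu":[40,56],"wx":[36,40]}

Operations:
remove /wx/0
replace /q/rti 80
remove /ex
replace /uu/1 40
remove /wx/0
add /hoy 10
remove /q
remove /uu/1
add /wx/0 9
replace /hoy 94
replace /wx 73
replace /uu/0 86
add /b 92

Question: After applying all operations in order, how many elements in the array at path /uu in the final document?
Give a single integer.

Answer: 1

Derivation:
After op 1 (remove /wx/0): {"ex":{"bun":90,"nax":40},"q":{"bmo":41,"rti":92,"rvg":64},"uu":[40,56],"wx":[40]}
After op 2 (replace /q/rti 80): {"ex":{"bun":90,"nax":40},"q":{"bmo":41,"rti":80,"rvg":64},"uu":[40,56],"wx":[40]}
After op 3 (remove /ex): {"q":{"bmo":41,"rti":80,"rvg":64},"uu":[40,56],"wx":[40]}
After op 4 (replace /uu/1 40): {"q":{"bmo":41,"rti":80,"rvg":64},"uu":[40,40],"wx":[40]}
After op 5 (remove /wx/0): {"q":{"bmo":41,"rti":80,"rvg":64},"uu":[40,40],"wx":[]}
After op 6 (add /hoy 10): {"hoy":10,"q":{"bmo":41,"rti":80,"rvg":64},"uu":[40,40],"wx":[]}
After op 7 (remove /q): {"hoy":10,"uu":[40,40],"wx":[]}
After op 8 (remove /uu/1): {"hoy":10,"uu":[40],"wx":[]}
After op 9 (add /wx/0 9): {"hoy":10,"uu":[40],"wx":[9]}
After op 10 (replace /hoy 94): {"hoy":94,"uu":[40],"wx":[9]}
After op 11 (replace /wx 73): {"hoy":94,"uu":[40],"wx":73}
After op 12 (replace /uu/0 86): {"hoy":94,"uu":[86],"wx":73}
After op 13 (add /b 92): {"b":92,"hoy":94,"uu":[86],"wx":73}
Size at path /uu: 1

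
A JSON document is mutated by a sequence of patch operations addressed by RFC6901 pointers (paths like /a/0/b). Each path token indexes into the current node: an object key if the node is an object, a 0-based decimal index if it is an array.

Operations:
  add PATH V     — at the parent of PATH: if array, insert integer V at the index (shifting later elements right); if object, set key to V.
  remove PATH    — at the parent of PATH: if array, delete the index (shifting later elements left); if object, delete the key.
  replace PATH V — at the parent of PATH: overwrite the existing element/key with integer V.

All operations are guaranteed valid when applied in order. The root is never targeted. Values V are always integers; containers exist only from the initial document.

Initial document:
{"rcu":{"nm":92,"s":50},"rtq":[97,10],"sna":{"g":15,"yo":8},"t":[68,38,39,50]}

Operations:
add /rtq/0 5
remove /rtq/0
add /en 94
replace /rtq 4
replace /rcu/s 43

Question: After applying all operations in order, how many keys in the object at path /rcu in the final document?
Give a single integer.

After op 1 (add /rtq/0 5): {"rcu":{"nm":92,"s":50},"rtq":[5,97,10],"sna":{"g":15,"yo":8},"t":[68,38,39,50]}
After op 2 (remove /rtq/0): {"rcu":{"nm":92,"s":50},"rtq":[97,10],"sna":{"g":15,"yo":8},"t":[68,38,39,50]}
After op 3 (add /en 94): {"en":94,"rcu":{"nm":92,"s":50},"rtq":[97,10],"sna":{"g":15,"yo":8},"t":[68,38,39,50]}
After op 4 (replace /rtq 4): {"en":94,"rcu":{"nm":92,"s":50},"rtq":4,"sna":{"g":15,"yo":8},"t":[68,38,39,50]}
After op 5 (replace /rcu/s 43): {"en":94,"rcu":{"nm":92,"s":43},"rtq":4,"sna":{"g":15,"yo":8},"t":[68,38,39,50]}
Size at path /rcu: 2

Answer: 2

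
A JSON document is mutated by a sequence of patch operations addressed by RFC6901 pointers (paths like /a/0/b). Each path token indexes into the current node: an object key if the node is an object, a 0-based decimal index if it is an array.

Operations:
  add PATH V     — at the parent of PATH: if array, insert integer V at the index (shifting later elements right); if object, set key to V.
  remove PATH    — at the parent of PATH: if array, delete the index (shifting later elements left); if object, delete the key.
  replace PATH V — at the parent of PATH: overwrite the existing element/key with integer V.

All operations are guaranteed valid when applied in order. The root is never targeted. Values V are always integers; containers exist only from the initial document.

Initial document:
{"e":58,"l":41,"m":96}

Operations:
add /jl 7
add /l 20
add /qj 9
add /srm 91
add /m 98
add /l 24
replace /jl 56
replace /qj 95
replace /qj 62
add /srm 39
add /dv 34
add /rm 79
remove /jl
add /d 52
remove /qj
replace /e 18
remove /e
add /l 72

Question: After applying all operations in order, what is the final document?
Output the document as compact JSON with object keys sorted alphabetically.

After op 1 (add /jl 7): {"e":58,"jl":7,"l":41,"m":96}
After op 2 (add /l 20): {"e":58,"jl":7,"l":20,"m":96}
After op 3 (add /qj 9): {"e":58,"jl":7,"l":20,"m":96,"qj":9}
After op 4 (add /srm 91): {"e":58,"jl":7,"l":20,"m":96,"qj":9,"srm":91}
After op 5 (add /m 98): {"e":58,"jl":7,"l":20,"m":98,"qj":9,"srm":91}
After op 6 (add /l 24): {"e":58,"jl":7,"l":24,"m":98,"qj":9,"srm":91}
After op 7 (replace /jl 56): {"e":58,"jl":56,"l":24,"m":98,"qj":9,"srm":91}
After op 8 (replace /qj 95): {"e":58,"jl":56,"l":24,"m":98,"qj":95,"srm":91}
After op 9 (replace /qj 62): {"e":58,"jl":56,"l":24,"m":98,"qj":62,"srm":91}
After op 10 (add /srm 39): {"e":58,"jl":56,"l":24,"m":98,"qj":62,"srm":39}
After op 11 (add /dv 34): {"dv":34,"e":58,"jl":56,"l":24,"m":98,"qj":62,"srm":39}
After op 12 (add /rm 79): {"dv":34,"e":58,"jl":56,"l":24,"m":98,"qj":62,"rm":79,"srm":39}
After op 13 (remove /jl): {"dv":34,"e":58,"l":24,"m":98,"qj":62,"rm":79,"srm":39}
After op 14 (add /d 52): {"d":52,"dv":34,"e":58,"l":24,"m":98,"qj":62,"rm":79,"srm":39}
After op 15 (remove /qj): {"d":52,"dv":34,"e":58,"l":24,"m":98,"rm":79,"srm":39}
After op 16 (replace /e 18): {"d":52,"dv":34,"e":18,"l":24,"m":98,"rm":79,"srm":39}
After op 17 (remove /e): {"d":52,"dv":34,"l":24,"m":98,"rm":79,"srm":39}
After op 18 (add /l 72): {"d":52,"dv":34,"l":72,"m":98,"rm":79,"srm":39}

Answer: {"d":52,"dv":34,"l":72,"m":98,"rm":79,"srm":39}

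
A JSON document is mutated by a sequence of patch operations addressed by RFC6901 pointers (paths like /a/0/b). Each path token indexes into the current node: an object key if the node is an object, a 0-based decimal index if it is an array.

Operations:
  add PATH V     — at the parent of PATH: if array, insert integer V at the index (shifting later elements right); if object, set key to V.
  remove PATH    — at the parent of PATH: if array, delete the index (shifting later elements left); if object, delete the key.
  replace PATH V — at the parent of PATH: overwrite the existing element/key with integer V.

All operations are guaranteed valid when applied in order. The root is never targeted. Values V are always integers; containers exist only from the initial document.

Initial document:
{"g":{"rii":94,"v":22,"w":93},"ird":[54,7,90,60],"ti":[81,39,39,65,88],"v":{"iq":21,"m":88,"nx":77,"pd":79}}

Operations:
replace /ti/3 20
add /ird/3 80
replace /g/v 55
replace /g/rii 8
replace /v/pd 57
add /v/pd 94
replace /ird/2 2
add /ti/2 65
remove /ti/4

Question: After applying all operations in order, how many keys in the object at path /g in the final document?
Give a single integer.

After op 1 (replace /ti/3 20): {"g":{"rii":94,"v":22,"w":93},"ird":[54,7,90,60],"ti":[81,39,39,20,88],"v":{"iq":21,"m":88,"nx":77,"pd":79}}
After op 2 (add /ird/3 80): {"g":{"rii":94,"v":22,"w":93},"ird":[54,7,90,80,60],"ti":[81,39,39,20,88],"v":{"iq":21,"m":88,"nx":77,"pd":79}}
After op 3 (replace /g/v 55): {"g":{"rii":94,"v":55,"w":93},"ird":[54,7,90,80,60],"ti":[81,39,39,20,88],"v":{"iq":21,"m":88,"nx":77,"pd":79}}
After op 4 (replace /g/rii 8): {"g":{"rii":8,"v":55,"w":93},"ird":[54,7,90,80,60],"ti":[81,39,39,20,88],"v":{"iq":21,"m":88,"nx":77,"pd":79}}
After op 5 (replace /v/pd 57): {"g":{"rii":8,"v":55,"w":93},"ird":[54,7,90,80,60],"ti":[81,39,39,20,88],"v":{"iq":21,"m":88,"nx":77,"pd":57}}
After op 6 (add /v/pd 94): {"g":{"rii":8,"v":55,"w":93},"ird":[54,7,90,80,60],"ti":[81,39,39,20,88],"v":{"iq":21,"m":88,"nx":77,"pd":94}}
After op 7 (replace /ird/2 2): {"g":{"rii":8,"v":55,"w":93},"ird":[54,7,2,80,60],"ti":[81,39,39,20,88],"v":{"iq":21,"m":88,"nx":77,"pd":94}}
After op 8 (add /ti/2 65): {"g":{"rii":8,"v":55,"w":93},"ird":[54,7,2,80,60],"ti":[81,39,65,39,20,88],"v":{"iq":21,"m":88,"nx":77,"pd":94}}
After op 9 (remove /ti/4): {"g":{"rii":8,"v":55,"w":93},"ird":[54,7,2,80,60],"ti":[81,39,65,39,88],"v":{"iq":21,"m":88,"nx":77,"pd":94}}
Size at path /g: 3

Answer: 3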